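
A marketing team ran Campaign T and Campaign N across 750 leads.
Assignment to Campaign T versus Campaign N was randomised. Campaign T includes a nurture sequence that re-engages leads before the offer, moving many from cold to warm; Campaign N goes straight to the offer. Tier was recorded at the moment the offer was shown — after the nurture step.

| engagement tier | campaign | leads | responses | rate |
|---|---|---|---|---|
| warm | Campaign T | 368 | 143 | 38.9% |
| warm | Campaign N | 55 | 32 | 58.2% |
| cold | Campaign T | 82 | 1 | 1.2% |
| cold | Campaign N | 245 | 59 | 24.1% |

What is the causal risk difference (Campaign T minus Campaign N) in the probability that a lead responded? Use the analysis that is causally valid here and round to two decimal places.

+0.02

Engagement tier here is a post-treatment variable shaped by the campaign; conditioning on it would introduce bias rather than remove it. The overall comparison is the causal one.
The causal difference is the pooled difference: 0.320 − 0.303 = +0.017.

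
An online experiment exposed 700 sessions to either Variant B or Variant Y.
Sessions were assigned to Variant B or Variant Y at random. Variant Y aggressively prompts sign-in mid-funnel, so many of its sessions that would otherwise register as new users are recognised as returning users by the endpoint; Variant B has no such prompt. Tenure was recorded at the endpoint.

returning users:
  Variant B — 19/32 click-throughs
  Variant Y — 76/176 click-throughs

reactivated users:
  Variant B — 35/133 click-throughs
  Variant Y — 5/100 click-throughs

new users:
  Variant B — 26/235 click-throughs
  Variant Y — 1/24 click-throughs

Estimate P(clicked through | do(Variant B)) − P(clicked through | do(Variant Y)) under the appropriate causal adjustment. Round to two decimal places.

-0.07

The distribution of user tenure is itself part of what the variant does — it is an intermediate outcome. Holding it fixed would remove that part of the effect; the total effect is the pooled difference.
The causal difference is the pooled difference: 0.200 − 0.273 = -0.073.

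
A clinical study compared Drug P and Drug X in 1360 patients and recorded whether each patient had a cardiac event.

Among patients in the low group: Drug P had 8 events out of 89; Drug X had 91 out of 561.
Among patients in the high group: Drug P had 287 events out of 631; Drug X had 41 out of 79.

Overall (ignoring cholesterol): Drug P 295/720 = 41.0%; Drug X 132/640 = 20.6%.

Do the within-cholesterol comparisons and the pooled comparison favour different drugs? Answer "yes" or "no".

yes

Within each cholesterol level (low 9.0% vs 16.2%; high 45.5% vs 51.9%), Drug P has the lower rate every time. Pooled: 41.0% vs 20.6% — Drug X has the lower rate overall. The two comparisons disagree.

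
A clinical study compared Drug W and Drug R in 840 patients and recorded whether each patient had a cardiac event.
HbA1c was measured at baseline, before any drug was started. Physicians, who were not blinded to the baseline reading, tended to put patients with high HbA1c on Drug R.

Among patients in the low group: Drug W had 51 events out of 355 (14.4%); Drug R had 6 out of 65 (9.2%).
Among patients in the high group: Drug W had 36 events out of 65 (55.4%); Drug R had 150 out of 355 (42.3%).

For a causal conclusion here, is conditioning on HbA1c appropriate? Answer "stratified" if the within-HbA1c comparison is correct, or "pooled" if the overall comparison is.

stratified

The HbA1c-specific comparison favours Drug R throughout, but the pooled figures favour Drug W. The question is whether to condition on HbA1c.
The imbalance in HbA1c arose from how patients were allocated, not from anything the drug did; and HbA1c independently affects the outcome. The pooled gap is confounded — condition on HbA1c.
Within each level — low: 14.4% vs 9.2%; high: 55.4% vs 42.3% — Drug R is lower every time.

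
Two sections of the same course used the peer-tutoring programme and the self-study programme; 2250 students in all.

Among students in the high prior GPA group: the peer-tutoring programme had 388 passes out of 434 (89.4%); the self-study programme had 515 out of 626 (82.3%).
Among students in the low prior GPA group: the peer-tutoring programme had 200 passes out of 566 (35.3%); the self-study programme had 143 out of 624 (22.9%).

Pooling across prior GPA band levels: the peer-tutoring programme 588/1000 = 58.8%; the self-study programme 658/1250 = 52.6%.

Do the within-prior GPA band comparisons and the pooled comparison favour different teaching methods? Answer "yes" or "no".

Within each prior GPA band level (high prior GPA 89.4% vs 82.3%; low prior GPA 35.3% vs 22.9%), the peer-tutoring programme has the higher rate every time. Pooled: 58.8% vs 52.6% — the peer-tutoring programme has the higher rate overall. They agree.

no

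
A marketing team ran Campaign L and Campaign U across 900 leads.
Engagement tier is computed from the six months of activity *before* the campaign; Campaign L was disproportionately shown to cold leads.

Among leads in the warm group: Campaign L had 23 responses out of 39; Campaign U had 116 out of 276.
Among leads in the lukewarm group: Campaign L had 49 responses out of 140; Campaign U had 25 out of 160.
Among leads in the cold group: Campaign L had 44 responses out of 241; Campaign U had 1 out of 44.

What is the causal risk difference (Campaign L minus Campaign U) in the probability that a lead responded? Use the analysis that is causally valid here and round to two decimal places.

+0.17

Within every engagement tier level Campaign L has the higher rate, yet pooled Campaign U does — Simpson's reversal.
Here engagement tier is a common cause — it drives both which campaign a case falls under and the outcome. The crude comparison mixes populations; the stratum-specific rates are the causally relevant ones.
Adjusting over the population distribution of engagement tier: 0.350·(0.590−0.420) + 0.333·(0.350−0.156) + 0.317·(0.183−0.023) = +0.175.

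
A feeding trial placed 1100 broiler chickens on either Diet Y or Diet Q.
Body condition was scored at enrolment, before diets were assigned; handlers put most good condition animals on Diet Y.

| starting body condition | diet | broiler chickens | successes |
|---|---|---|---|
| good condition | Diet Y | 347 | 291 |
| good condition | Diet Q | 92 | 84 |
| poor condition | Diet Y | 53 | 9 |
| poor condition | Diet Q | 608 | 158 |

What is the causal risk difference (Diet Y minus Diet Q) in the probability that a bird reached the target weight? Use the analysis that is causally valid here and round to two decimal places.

-0.08

Starting body condition satisfies the back-door criterion: it is not a descendant of the diet, and it blocks the spurious path from diet to outcome. Adjusting for it (i.e., using the within-starting body condition rates) gives the causal effect.
Adjusting over the population distribution of starting body condition: 0.399·(0.839−0.913) + 0.601·(0.170−0.260) = -0.084.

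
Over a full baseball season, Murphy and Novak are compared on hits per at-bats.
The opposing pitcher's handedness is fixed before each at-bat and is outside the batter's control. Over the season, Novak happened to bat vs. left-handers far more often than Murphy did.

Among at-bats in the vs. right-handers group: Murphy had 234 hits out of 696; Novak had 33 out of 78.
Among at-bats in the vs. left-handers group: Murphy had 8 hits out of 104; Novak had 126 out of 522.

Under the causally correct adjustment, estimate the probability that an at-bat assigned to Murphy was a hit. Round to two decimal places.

Here pitcher handedness is a common cause — it drives both which player a case falls under and the outcome. The crude comparison mixes populations; the stratum-specific rates are the causally relevant ones.
Standardising Murphy to the population pitcher handedness mix: 0.553·234/696 + 0.447·8/104 = 0.220.

0.22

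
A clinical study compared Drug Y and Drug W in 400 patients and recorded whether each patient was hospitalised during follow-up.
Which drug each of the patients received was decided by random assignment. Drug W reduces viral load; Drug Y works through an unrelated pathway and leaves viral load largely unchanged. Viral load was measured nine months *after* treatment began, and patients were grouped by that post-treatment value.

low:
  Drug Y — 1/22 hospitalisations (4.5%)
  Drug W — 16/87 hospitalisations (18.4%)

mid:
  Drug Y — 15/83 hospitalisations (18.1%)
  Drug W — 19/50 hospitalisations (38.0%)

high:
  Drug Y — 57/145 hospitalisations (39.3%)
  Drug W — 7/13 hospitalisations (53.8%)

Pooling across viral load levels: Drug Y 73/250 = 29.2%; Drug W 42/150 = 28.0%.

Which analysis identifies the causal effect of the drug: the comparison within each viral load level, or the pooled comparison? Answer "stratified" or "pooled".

The stratified and pooled comparisons disagree (Drug Y wins within each viral load; Drug W wins overall), so the answer turns on the causal role of viral load.
The distribution of viral load is itself part of what the drug does — it is an intermediate outcome. Holding it fixed would remove that part of the effect; the total effect is the pooled difference.
Pooled: Drug Y 29.2% vs Drug W 28.0%; Drug W is lower overall.

pooled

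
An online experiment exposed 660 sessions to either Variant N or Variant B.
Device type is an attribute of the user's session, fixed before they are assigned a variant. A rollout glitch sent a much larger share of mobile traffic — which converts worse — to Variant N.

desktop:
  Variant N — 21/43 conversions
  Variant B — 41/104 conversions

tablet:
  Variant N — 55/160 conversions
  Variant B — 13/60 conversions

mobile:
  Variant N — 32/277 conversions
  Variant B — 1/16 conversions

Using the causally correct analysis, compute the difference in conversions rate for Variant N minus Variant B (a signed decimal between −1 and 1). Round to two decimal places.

Here device type is a common cause — it drives both which variant a case falls under and the outcome. The crude comparison mixes populations; the stratum-specific rates are the causally relevant ones.
Adjusting over the population distribution of device type: 0.223·(0.488−0.394) + 0.333·(0.344−0.217) + 0.444·(0.116−0.062) = +0.087.

+0.09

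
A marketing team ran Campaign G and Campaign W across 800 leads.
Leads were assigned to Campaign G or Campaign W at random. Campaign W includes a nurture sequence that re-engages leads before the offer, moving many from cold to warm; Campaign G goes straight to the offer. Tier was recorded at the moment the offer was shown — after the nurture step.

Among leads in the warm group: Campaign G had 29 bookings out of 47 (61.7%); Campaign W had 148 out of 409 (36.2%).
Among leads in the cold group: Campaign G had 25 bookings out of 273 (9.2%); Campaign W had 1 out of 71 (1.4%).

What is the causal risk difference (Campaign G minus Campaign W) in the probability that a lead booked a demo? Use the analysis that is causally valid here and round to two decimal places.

-0.14

The distribution of engagement tier is itself part of what the campaign does — it is an intermediate outcome. Holding it fixed would remove that part of the effect; the total effect is the pooled difference.
The causal difference is the pooled difference: 0.169 − 0.310 = -0.142.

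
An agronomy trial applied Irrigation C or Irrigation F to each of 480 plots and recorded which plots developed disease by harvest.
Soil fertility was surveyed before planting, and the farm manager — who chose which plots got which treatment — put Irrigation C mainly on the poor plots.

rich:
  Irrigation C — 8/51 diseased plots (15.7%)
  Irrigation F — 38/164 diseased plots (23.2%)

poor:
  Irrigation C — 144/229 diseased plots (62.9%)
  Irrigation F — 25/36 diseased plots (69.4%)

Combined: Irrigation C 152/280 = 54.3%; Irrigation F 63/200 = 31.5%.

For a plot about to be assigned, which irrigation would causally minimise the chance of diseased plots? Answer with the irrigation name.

Here soil fertility is a common cause — it drives both which irrigation a case falls under and the outcome. The crude comparison mixes populations; the stratum-specific rates are the causally relevant ones.
Within each level — rich: 15.7% vs 23.2%; poor: 62.9% vs 69.4% — Irrigation C is lower every time.

Irrigation C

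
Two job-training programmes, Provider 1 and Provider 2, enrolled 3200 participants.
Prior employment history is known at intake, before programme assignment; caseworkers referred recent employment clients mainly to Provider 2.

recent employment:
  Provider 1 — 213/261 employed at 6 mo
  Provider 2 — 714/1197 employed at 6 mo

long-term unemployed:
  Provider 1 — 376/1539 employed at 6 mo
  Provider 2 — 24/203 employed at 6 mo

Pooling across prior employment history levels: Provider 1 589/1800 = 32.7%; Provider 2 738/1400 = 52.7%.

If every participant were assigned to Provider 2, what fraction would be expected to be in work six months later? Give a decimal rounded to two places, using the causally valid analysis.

Provider 1 is higher inside every prior employment history stratum but Provider 2 is higher in aggregate. Whether to stratify depends on how prior employment history relates to the programme.
Since prior employment history is a pre-existing factor (not a product of the programme) and it affects the outcome on its own, it is a confounder. The stratified rates, not the pooled rate, identify the causal effect.
Standardising Provider 2 to the population prior employment history mix: 0.456·714/1197 + 0.544·24/203 = 0.336.

0.34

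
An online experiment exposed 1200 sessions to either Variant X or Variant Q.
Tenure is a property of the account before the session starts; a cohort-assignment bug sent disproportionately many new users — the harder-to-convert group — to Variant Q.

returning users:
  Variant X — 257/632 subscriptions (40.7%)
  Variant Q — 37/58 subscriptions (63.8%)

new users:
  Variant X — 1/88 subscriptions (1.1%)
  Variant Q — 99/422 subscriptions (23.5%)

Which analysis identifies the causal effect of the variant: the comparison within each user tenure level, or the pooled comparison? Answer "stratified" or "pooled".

stratified

Variant Q is higher inside every user tenure stratum but Variant X is higher in aggregate. Whether to stratify depends on how user tenure relates to the variant.
Nothing the variant does changes user tenure; the imbalance is an allocation artefact. With user tenure also predicting the outcome, the pooled figure is confounded, and the within-stratum comparison is the causal one.
Within each level — returning users: 40.7% vs 63.8%; new users: 1.1% vs 23.5% — Variant Q is higher every time.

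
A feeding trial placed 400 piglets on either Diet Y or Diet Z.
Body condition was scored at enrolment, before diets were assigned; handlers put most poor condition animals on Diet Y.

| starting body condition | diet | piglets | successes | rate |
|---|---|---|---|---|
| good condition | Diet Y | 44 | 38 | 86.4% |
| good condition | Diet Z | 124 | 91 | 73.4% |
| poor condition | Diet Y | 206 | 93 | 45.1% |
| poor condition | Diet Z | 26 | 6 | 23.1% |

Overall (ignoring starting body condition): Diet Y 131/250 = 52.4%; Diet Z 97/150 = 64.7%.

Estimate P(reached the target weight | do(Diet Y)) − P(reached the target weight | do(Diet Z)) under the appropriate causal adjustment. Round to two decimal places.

The starting body condition-specific comparison favours Diet Y throughout, but the pooled figures favour Diet Z. The question is whether to condition on starting body condition.
Starting body condition satisfies the back-door criterion: it is not a descendant of the diet, and it blocks the spurious path from diet to outcome. Adjusting for it (i.e., using the within-starting body condition rates) gives the causal effect.
Adjusting over the population distribution of starting body condition: 0.420·(0.864−0.734) + 0.580·(0.451−0.231) = +0.182.

+0.18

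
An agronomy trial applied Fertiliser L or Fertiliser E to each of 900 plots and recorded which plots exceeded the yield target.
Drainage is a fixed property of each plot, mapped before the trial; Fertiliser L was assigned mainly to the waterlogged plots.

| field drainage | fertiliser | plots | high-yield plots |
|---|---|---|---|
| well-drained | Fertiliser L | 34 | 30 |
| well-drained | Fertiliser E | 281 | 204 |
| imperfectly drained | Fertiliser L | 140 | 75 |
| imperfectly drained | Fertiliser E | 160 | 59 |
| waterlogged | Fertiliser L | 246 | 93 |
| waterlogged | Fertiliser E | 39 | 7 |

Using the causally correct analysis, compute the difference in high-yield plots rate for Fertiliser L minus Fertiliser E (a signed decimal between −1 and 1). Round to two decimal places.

+0.17

The stratified and pooled comparisons disagree (Fertiliser L wins within each field drainage; Fertiliser E wins overall), so the answer turns on the causal role of field drainage.
Field drainage is set before the fertiliser has any effect — it is not caused by the fertiliser — and it independently drives the outcome. That makes it a confounder, so the causal comparison is within field drainage levels.
Adjusting over the population distribution of field drainage: 0.350·(0.882−0.726) + 0.333·(0.536−0.369) + 0.317·(0.378−0.179) = +0.173.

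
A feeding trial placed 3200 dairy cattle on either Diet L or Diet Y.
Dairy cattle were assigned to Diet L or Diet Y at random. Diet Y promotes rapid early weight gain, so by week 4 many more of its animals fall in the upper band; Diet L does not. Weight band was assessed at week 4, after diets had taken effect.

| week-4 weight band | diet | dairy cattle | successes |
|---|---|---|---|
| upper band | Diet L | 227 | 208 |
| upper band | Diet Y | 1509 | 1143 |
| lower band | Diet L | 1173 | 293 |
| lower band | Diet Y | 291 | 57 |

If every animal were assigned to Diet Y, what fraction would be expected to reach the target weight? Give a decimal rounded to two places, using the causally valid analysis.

Week-4 weight band lies on the pathway diet → week-4 weight band → outcome, so adjusting for it blocks the indirect effect. For the total causal effect of diet, use the unadjusted pooled rates.
So P(outcome | do(Diet Y)) is just the pooled rate for Diet Y: 1200/1800 = 0.667.

0.67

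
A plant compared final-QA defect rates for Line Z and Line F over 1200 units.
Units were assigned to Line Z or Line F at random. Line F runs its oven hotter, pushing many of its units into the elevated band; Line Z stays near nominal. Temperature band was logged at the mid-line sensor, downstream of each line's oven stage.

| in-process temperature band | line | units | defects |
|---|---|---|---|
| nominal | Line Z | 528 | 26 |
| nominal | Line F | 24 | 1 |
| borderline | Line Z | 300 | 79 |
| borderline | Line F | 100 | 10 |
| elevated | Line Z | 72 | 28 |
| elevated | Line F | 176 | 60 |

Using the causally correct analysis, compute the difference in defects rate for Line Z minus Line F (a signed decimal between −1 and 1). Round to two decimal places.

The in-process temperature band-specific comparison favours Line F throughout, but the pooled figures favour Line Z. The question is whether to condition on in-process temperature band.
In-process temperature band is recorded after the line and is itself shifted by it — it sits on the causal path from line to outcome. Conditioning on a mediator would strip out part of the effect we want; the pooled comparison gives the total causal effect.
The causal difference is the pooled difference: 0.148 − 0.237 = -0.089.

-0.09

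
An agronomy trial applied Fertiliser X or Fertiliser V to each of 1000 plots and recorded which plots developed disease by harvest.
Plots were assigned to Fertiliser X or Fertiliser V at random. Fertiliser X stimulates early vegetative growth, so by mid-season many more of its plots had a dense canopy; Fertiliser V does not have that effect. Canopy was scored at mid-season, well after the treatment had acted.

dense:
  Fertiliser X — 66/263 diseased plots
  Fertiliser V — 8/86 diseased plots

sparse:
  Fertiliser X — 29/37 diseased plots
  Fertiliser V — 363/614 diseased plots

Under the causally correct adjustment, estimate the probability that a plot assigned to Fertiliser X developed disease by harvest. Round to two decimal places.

0.32

Fertiliser V is lower inside every mid-season canopy stratum but Fertiliser X is lower in aggregate. Whether to stratify depends on how mid-season canopy relates to the fertiliser.
Mid-season canopy here is a post-treatment variable shaped by the fertiliser; conditioning on it would introduce bias rather than remove it. The overall comparison is the causal one.
So P(outcome | do(Fertiliser X)) is just the pooled rate for Fertiliser X: 95/300 = 0.317.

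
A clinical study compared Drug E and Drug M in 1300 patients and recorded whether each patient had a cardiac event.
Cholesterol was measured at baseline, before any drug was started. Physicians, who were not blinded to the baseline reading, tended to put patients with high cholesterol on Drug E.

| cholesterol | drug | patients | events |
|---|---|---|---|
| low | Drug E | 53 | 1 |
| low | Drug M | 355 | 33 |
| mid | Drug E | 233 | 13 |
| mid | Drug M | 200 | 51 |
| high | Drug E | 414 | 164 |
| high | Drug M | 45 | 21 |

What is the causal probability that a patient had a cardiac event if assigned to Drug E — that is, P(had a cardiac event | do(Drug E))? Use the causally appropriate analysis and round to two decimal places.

0.16

Cholesterol differs across drugs for reasons unrelated to any effect of the drug itself, and it separately predicts the outcome — a classic confounder. We must compare within cholesterol levels.
Standardising Drug E to the population cholesterol mix: 0.314·1/53 + 0.333·13/233 + 0.353·164/414 = 0.164.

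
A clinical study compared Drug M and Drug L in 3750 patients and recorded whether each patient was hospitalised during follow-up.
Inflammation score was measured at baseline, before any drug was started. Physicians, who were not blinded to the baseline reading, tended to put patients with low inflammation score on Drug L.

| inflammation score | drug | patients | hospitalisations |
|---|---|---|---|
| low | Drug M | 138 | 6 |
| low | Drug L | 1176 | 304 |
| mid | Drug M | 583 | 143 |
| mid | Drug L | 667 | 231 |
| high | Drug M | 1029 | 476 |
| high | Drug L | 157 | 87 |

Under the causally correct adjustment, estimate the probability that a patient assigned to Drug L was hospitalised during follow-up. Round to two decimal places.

0.38

Drug M is lower inside every inflammation score stratum but Drug L is lower in aggregate. Whether to stratify depends on how inflammation score relates to the drug.
The imbalance in inflammation score arose from how patients were allocated, not from anything the drug did; and inflammation score independently affects the outcome. The pooled gap is confounded — condition on inflammation score.
Standardising Drug L to the population inflammation score mix: 0.350·304/1176 + 0.333·231/667 + 0.316·87/157 = 0.381.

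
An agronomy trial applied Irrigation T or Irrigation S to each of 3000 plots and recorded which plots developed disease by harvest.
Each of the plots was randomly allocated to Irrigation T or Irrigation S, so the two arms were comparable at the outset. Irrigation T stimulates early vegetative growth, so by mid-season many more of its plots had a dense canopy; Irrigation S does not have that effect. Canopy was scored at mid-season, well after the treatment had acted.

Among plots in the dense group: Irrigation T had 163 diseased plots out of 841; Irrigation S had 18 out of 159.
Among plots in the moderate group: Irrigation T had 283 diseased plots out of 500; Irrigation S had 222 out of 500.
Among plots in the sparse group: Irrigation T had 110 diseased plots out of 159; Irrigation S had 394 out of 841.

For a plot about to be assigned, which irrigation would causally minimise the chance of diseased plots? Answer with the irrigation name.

Irrigation T

Stratifying would compare irrigations among plots the irrigations themselves sorted into mid-season canopy groups — a form of selection on an intermediate. The unconditioned pooled rates give the total causal effect.
Pooled: Irrigation T 37.1% vs Irrigation S 42.3%; Irrigation T is lower overall.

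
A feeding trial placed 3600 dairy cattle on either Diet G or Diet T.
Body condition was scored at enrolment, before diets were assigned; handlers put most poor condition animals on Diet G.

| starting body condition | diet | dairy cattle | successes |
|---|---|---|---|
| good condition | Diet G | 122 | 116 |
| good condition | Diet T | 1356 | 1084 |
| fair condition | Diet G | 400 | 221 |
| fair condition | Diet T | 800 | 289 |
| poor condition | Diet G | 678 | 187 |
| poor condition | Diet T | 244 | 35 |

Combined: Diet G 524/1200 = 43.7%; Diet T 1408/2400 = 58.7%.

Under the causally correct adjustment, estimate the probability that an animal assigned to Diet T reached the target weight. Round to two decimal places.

Since starting body condition is a pre-existing factor (not a product of the diet) and it affects the outcome on its own, it is a confounder. The stratified rates, not the pooled rate, identify the causal effect.
Standardising Diet T to the population starting body condition mix: 0.411·1084/1356 + 0.333·289/800 + 0.256·35/244 = 0.485.

0.49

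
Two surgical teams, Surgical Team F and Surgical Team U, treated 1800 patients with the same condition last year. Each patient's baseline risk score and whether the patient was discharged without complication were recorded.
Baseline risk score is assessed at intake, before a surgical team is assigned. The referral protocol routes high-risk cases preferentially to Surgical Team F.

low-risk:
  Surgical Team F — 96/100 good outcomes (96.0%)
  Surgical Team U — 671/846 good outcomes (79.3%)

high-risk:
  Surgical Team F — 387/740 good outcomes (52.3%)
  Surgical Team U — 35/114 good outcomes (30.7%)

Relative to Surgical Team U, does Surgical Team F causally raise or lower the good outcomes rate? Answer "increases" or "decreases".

increases

Surgical Team F is higher inside every baseline risk score stratum but Surgical Team U is higher in aggregate. Whether to stratify depends on how baseline risk score relates to the surgical team.
Baseline risk score is set before the surgical team has any effect — it is not caused by the surgical team — and it independently drives the outcome. That makes it a confounder, so the causal comparison is within baseline risk score levels.
Within each level — low-risk: 96.0% vs 79.3%; high-risk: 52.3% vs 30.7% — Surgical Team F is higher every time.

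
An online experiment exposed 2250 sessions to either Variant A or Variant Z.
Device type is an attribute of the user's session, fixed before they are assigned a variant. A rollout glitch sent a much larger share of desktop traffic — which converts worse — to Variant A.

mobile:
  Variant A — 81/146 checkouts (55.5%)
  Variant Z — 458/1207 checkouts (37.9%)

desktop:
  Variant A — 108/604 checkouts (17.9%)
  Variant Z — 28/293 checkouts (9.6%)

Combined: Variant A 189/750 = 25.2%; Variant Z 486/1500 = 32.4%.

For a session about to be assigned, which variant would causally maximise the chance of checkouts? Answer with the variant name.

Variant A

Since device type is a pre-existing factor (not a product of the variant) and it affects the outcome on its own, it is a confounder. The stratified rates, not the pooled rate, identify the causal effect.
Within each level — mobile: 55.5% vs 37.9%; desktop: 17.9% vs 9.6% — Variant A is higher every time.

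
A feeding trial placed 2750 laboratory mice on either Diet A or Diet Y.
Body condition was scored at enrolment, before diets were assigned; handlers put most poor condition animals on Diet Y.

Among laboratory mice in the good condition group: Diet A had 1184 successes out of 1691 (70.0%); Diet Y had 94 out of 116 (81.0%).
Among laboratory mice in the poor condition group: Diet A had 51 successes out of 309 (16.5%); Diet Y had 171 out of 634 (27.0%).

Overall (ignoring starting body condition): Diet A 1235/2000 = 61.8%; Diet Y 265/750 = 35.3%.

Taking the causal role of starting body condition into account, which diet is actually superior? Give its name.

The stratified and pooled comparisons disagree (Diet Y wins within each starting body condition; Diet A wins overall), so the answer turns on the causal role of starting body condition.
Starting body condition satisfies the back-door criterion: it is not a descendant of the diet, and it blocks the spurious path from diet to outcome. Adjusting for it (i.e., using the within-starting body condition rates) gives the causal effect.
Within each level — good condition: 70.0% vs 81.0%; poor condition: 16.5% vs 27.0% — Diet Y is higher every time.

Diet Y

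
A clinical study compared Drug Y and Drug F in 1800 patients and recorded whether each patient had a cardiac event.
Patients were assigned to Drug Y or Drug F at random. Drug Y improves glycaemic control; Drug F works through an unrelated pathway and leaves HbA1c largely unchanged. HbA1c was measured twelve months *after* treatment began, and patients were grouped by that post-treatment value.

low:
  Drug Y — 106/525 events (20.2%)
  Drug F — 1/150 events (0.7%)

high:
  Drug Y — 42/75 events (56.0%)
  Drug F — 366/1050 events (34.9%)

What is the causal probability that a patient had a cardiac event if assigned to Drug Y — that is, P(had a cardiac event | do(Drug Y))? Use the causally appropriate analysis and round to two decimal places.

Because the drug influences HbA1c, HbA1c is a post-treatment mediator, not a confounder. Stratifying on it would bias the estimate; the causal effect is the crude pooled difference.
So P(outcome | do(Drug Y)) is just the pooled rate for Drug Y: 148/600 = 0.247.

0.25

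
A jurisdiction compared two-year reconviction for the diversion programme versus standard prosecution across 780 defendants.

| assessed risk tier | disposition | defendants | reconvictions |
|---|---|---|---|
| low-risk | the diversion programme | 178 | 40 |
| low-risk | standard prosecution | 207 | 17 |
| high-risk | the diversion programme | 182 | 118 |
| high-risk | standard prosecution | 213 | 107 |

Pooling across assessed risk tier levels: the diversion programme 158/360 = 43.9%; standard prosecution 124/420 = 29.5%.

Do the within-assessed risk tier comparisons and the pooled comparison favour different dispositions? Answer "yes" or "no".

Within each assessed risk tier level (low-risk 22.5% vs 8.2%; high-risk 64.8% vs 50.2%), standard prosecution has the lower rate every time. Pooled: 43.9% vs 29.5% — standard prosecution has the lower rate overall. They agree.

no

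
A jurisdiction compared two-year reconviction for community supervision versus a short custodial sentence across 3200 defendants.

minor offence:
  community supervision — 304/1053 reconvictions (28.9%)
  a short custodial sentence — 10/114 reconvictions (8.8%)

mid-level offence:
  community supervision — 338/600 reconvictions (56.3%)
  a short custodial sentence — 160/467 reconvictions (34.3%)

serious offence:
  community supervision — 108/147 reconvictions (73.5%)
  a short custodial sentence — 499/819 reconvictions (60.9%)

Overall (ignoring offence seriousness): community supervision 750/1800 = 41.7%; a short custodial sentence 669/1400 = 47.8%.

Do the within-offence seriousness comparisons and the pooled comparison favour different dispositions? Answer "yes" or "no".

Within each offence seriousness level (minor offence 28.9% vs 8.8%; mid-level offence 56.3% vs 34.3%; serious offence 73.5% vs 60.9%), a short custodial sentence has the lower rate every time. Pooled: 41.7% vs 47.8% — community supervision has the lower rate overall. The two comparisons disagree.

yes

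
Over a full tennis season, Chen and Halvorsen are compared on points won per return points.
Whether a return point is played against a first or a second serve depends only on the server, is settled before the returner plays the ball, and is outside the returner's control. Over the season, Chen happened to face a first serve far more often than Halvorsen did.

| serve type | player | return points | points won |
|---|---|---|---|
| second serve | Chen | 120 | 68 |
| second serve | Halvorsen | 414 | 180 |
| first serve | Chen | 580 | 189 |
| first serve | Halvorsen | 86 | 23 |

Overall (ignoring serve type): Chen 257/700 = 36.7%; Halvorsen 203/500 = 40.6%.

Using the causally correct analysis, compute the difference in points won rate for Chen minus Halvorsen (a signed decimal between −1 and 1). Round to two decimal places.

+0.09

The serve type-specific comparison favours Chen throughout, but the pooled figures favour Halvorsen. The question is whether to condition on serve type.
Since serve type is a pre-existing factor (not a product of the player) and it affects the outcome on its own, it is a confounder. The stratified rates, not the pooled rate, identify the causal effect.
Adjusting over the population distribution of serve type: 0.445·(0.567−0.435) + 0.555·(0.326−0.267) = +0.091.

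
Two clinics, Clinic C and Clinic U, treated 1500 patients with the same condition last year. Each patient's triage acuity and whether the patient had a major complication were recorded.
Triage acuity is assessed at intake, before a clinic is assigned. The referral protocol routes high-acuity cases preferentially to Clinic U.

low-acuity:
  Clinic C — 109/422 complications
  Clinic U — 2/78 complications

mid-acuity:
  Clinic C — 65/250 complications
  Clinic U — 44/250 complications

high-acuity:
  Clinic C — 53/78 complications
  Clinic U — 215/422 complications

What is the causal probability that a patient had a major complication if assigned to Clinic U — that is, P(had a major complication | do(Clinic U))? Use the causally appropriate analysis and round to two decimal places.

Since triage acuity is a pre-existing factor (not a product of the clinic) and it affects the outcome on its own, it is a confounder. The stratified rates, not the pooled rate, identify the causal effect.
Standardising Clinic U to the population triage acuity mix: 0.333·2/78 + 0.333·44/250 + 0.333·215/422 = 0.237.

0.24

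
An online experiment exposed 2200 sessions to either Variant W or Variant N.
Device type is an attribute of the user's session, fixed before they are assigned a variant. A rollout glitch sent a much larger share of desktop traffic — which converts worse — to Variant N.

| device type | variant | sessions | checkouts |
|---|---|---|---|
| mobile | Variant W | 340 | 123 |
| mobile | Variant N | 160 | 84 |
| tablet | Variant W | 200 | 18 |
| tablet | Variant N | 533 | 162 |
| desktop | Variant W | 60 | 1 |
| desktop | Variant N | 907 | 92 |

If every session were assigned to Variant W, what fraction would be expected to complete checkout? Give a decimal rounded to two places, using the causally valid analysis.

0.12

Variant N is higher inside every device type stratum but Variant W is higher in aggregate. Whether to stratify depends on how device type relates to the variant.
The imbalance in device type arose from how sessions were allocated, not from anything the variant did; and device type independently affects the outcome. The pooled gap is confounded — condition on device type.
Standardising Variant W to the population device type mix: 0.227·123/340 + 0.333·18/200 + 0.440·1/60 = 0.120.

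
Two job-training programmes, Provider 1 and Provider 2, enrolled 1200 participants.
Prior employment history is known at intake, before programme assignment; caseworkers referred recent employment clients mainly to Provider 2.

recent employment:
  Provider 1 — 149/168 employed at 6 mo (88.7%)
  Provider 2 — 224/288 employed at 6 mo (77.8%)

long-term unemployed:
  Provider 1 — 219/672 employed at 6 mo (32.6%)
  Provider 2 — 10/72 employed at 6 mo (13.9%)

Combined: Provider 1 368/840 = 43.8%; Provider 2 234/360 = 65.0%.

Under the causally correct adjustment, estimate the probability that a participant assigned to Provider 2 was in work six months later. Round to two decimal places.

Prior employment history differs across programmes for reasons unrelated to any effect of the programme itself, and it separately predicts the outcome — a classic confounder. We must compare within prior employment history levels.
Standardising Provider 2 to the population prior employment history mix: 0.380·224/288 + 0.620·10/72 = 0.382.

0.38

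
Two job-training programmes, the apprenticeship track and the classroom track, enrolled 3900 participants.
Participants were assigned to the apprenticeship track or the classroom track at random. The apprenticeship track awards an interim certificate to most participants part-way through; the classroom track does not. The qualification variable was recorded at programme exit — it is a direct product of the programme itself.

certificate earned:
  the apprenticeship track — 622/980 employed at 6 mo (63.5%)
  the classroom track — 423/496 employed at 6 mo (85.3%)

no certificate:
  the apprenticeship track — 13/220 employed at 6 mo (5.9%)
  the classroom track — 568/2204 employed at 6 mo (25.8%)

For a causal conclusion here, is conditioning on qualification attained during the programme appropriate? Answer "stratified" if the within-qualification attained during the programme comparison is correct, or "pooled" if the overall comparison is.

Within every qualification attained during the programme level the classroom track has the higher rate, yet pooled the apprenticeship track does — Simpson's reversal.
Because the programme influences qualification attained during the programme, qualification attained during the programme is a post-treatment mediator, not a confounder. Stratifying on it would bias the estimate; the causal effect is the crude pooled difference.
Pooled: the apprenticeship track 52.9% vs the classroom track 36.7%; the apprenticeship track is higher overall.

pooled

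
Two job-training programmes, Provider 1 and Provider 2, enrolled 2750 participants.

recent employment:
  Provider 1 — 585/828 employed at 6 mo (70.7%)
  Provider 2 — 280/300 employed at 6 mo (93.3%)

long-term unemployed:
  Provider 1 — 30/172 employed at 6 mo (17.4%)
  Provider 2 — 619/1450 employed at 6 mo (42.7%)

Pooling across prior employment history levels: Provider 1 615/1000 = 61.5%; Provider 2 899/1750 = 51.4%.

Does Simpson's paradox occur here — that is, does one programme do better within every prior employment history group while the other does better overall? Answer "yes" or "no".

Within each prior employment history level (recent employment 70.7% vs 93.3%; long-term unemployed 17.4% vs 42.7%), Provider 2 has the higher rate every time. Pooled: 61.5% vs 51.4% — Provider 1 has the higher rate overall. The two comparisons disagree.

yes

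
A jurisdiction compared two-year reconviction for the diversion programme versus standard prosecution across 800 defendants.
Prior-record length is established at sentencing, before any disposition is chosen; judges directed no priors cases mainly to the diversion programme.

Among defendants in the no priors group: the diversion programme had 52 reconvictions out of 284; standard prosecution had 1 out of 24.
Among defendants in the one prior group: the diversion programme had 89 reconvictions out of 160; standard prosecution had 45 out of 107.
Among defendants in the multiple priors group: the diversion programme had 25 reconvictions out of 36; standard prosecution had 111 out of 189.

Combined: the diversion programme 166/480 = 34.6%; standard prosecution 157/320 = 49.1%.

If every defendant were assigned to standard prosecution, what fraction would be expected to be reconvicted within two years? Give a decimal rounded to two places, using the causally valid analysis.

The prior-record length-specific comparison favours standard prosecution throughout, but the pooled figures favour the diversion programme. The question is whether to condition on prior-record length.
Prior-record length differs across dispositions for reasons unrelated to any effect of the disposition itself, and it separately predicts the outcome — a classic confounder. We must compare within prior-record length levels.
Standardising standard prosecution to the population prior-record length mix: 0.385·1/24 + 0.334·45/107 + 0.281·111/189 = 0.322.

0.32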